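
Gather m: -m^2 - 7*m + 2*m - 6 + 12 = -m^2 - 5*m + 6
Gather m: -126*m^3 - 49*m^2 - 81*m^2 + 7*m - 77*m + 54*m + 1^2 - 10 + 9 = -126*m^3 - 130*m^2 - 16*m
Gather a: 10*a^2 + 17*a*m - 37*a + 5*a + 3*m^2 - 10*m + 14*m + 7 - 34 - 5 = 10*a^2 + a*(17*m - 32) + 3*m^2 + 4*m - 32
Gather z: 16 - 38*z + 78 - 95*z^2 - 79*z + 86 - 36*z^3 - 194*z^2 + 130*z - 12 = -36*z^3 - 289*z^2 + 13*z + 168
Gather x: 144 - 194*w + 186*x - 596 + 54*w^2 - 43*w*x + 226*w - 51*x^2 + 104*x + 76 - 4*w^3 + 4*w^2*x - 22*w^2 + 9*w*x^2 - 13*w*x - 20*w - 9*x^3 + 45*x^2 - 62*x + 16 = -4*w^3 + 32*w^2 + 12*w - 9*x^3 + x^2*(9*w - 6) + x*(4*w^2 - 56*w + 228) - 360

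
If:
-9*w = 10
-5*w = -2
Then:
No Solution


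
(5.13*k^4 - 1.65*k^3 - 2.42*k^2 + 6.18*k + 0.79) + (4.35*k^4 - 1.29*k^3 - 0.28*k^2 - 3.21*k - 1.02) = 9.48*k^4 - 2.94*k^3 - 2.7*k^2 + 2.97*k - 0.23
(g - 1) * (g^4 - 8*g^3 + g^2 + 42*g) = g^5 - 9*g^4 + 9*g^3 + 41*g^2 - 42*g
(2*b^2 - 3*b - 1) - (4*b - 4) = 2*b^2 - 7*b + 3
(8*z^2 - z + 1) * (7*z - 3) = 56*z^3 - 31*z^2 + 10*z - 3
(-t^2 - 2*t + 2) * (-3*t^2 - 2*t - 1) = 3*t^4 + 8*t^3 - t^2 - 2*t - 2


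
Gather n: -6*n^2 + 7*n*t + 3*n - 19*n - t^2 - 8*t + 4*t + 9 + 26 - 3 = -6*n^2 + n*(7*t - 16) - t^2 - 4*t + 32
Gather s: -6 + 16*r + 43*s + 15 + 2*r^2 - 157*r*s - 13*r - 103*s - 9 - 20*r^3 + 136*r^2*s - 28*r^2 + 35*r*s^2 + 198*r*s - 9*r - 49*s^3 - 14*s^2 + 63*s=-20*r^3 - 26*r^2 - 6*r - 49*s^3 + s^2*(35*r - 14) + s*(136*r^2 + 41*r + 3)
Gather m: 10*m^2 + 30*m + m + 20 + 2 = 10*m^2 + 31*m + 22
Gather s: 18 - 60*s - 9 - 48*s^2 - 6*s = -48*s^2 - 66*s + 9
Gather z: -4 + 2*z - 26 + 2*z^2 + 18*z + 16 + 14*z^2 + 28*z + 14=16*z^2 + 48*z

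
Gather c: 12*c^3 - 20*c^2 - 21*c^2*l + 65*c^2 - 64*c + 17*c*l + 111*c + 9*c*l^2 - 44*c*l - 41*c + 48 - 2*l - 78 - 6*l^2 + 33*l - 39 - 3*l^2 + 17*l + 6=12*c^3 + c^2*(45 - 21*l) + c*(9*l^2 - 27*l + 6) - 9*l^2 + 48*l - 63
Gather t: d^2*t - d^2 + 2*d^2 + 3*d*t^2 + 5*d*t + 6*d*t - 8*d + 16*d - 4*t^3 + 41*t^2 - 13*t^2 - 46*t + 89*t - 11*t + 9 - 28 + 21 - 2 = d^2 + 8*d - 4*t^3 + t^2*(3*d + 28) + t*(d^2 + 11*d + 32)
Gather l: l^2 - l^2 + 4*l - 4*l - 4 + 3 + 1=0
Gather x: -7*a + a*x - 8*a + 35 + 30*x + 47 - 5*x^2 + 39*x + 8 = -15*a - 5*x^2 + x*(a + 69) + 90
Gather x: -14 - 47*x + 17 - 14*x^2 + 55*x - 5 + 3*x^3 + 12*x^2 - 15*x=3*x^3 - 2*x^2 - 7*x - 2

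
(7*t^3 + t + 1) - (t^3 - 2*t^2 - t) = 6*t^3 + 2*t^2 + 2*t + 1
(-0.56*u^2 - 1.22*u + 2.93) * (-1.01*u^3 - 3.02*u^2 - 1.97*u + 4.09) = 0.5656*u^5 + 2.9234*u^4 + 1.8283*u^3 - 8.7356*u^2 - 10.7619*u + 11.9837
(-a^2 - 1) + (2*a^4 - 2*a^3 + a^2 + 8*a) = 2*a^4 - 2*a^3 + 8*a - 1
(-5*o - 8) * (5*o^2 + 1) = -25*o^3 - 40*o^2 - 5*o - 8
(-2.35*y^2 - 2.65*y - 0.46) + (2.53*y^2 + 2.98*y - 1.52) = 0.18*y^2 + 0.33*y - 1.98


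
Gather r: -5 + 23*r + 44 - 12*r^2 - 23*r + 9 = 48 - 12*r^2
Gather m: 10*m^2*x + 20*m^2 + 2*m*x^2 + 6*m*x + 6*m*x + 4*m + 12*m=m^2*(10*x + 20) + m*(2*x^2 + 12*x + 16)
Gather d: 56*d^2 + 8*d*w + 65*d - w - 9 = 56*d^2 + d*(8*w + 65) - w - 9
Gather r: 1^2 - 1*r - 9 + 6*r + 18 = 5*r + 10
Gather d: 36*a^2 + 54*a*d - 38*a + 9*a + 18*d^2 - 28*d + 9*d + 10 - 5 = 36*a^2 - 29*a + 18*d^2 + d*(54*a - 19) + 5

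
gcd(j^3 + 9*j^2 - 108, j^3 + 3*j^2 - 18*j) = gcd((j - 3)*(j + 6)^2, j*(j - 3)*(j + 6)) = j^2 + 3*j - 18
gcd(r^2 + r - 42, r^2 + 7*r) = r + 7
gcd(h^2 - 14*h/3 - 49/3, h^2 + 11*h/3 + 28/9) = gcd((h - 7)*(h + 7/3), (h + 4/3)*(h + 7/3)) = h + 7/3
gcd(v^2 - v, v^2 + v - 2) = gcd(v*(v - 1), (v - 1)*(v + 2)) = v - 1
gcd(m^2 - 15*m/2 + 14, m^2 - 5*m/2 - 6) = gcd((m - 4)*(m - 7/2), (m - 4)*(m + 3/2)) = m - 4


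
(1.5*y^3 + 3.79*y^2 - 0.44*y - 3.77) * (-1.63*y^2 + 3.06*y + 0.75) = -2.445*y^5 - 1.5877*y^4 + 13.4396*y^3 + 7.6412*y^2 - 11.8662*y - 2.8275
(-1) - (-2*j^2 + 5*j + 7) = 2*j^2 - 5*j - 8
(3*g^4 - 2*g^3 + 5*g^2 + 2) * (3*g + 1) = 9*g^5 - 3*g^4 + 13*g^3 + 5*g^2 + 6*g + 2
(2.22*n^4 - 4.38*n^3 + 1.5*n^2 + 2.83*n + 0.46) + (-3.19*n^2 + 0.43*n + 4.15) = 2.22*n^4 - 4.38*n^3 - 1.69*n^2 + 3.26*n + 4.61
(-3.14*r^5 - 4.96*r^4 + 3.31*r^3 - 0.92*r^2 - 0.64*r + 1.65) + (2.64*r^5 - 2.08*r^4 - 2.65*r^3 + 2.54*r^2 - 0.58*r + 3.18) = -0.5*r^5 - 7.04*r^4 + 0.66*r^3 + 1.62*r^2 - 1.22*r + 4.83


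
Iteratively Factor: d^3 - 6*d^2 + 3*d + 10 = (d + 1)*(d^2 - 7*d + 10) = (d - 2)*(d + 1)*(d - 5)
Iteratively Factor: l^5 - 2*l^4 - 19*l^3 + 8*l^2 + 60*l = (l - 2)*(l^4 - 19*l^2 - 30*l) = l*(l - 2)*(l^3 - 19*l - 30) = l*(l - 2)*(l + 2)*(l^2 - 2*l - 15) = l*(l - 2)*(l + 2)*(l + 3)*(l - 5)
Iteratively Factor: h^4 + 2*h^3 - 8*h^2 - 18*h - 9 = (h + 1)*(h^3 + h^2 - 9*h - 9) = (h - 3)*(h + 1)*(h^2 + 4*h + 3) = (h - 3)*(h + 1)^2*(h + 3)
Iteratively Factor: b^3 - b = (b - 1)*(b^2 + b) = (b - 1)*(b + 1)*(b)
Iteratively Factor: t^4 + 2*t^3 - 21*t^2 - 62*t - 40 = (t + 4)*(t^3 - 2*t^2 - 13*t - 10) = (t + 1)*(t + 4)*(t^2 - 3*t - 10) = (t + 1)*(t + 2)*(t + 4)*(t - 5)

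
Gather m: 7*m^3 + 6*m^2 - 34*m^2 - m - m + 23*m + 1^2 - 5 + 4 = 7*m^3 - 28*m^2 + 21*m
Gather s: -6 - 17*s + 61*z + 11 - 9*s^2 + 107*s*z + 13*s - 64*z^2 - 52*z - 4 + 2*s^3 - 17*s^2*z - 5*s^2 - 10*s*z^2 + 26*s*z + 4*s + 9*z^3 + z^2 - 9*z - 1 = 2*s^3 + s^2*(-17*z - 14) + s*(-10*z^2 + 133*z) + 9*z^3 - 63*z^2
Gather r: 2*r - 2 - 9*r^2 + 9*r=-9*r^2 + 11*r - 2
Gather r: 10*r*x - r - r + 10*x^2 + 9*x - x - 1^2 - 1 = r*(10*x - 2) + 10*x^2 + 8*x - 2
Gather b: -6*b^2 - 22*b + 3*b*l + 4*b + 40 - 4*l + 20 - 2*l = -6*b^2 + b*(3*l - 18) - 6*l + 60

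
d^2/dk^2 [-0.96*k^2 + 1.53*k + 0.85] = -1.92000000000000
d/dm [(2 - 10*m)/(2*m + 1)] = -14/(2*m + 1)^2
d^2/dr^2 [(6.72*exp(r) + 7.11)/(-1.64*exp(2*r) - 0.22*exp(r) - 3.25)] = (-18.074112*exp(4*r) - 74.067648*exp(3*r) + 207.209736*exp(2*r) + 156.045876*exp(r) - 65.89635)*exp(r)/(4.410944*exp(6*r) + 1.775136*exp(5*r) + 26.461728*exp(4*r) + 7.046248*exp(3*r) + 52.4394*exp(2*r) + 6.97125*exp(r) + 34.328125)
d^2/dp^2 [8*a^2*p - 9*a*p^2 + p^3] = -18*a + 6*p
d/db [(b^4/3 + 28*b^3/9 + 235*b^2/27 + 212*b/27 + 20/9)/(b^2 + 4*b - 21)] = 2*(9*b^5 + 96*b^4 - 42*b^3 - 2282*b^2 - 4995*b - 2346)/(27*(b^4 + 8*b^3 - 26*b^2 - 168*b + 441))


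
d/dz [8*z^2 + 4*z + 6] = 16*z + 4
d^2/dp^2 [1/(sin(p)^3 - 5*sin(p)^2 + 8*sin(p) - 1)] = (-9*sin(p)^6 + 55*sin(p)^5 - 104*sin(p)^4 + 31*sin(p)^3 + 154*sin(p)^2 - 242*sin(p) + 118)/(sin(p)^3 - 5*sin(p)^2 + 8*sin(p) - 1)^3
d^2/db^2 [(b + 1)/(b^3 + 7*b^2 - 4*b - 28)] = 2*((b + 1)*(3*b^2 + 14*b - 4)^2 + (-3*b^2 - 14*b - (b + 1)*(3*b + 7) + 4)*(b^3 + 7*b^2 - 4*b - 28))/(b^3 + 7*b^2 - 4*b - 28)^3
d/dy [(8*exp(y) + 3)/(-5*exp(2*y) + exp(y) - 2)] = ((8*exp(y) + 3)*(10*exp(y) - 1) - 40*exp(2*y) + 8*exp(y) - 16)*exp(y)/(5*exp(2*y) - exp(y) + 2)^2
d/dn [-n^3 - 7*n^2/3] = n*(-9*n - 14)/3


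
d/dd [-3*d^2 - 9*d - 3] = -6*d - 9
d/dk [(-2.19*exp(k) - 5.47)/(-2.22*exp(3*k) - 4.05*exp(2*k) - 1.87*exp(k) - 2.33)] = (-(2.19*exp(k) + 5.47)*(6.66*exp(2*k) + 8.1*exp(k) + 1.87) + 4.8618*exp(3*k) + 8.8695*exp(2*k) + 4.0953*exp(k) + 5.1027)*exp(k)/(2.22*exp(3*k) + 4.05*exp(2*k) + 1.87*exp(k) + 2.33)^2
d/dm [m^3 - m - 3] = 3*m^2 - 1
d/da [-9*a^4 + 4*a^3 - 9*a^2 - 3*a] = -36*a^3 + 12*a^2 - 18*a - 3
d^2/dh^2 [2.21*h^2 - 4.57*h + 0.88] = 4.42000000000000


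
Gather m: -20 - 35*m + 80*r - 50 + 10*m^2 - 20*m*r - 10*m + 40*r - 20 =10*m^2 + m*(-20*r - 45) + 120*r - 90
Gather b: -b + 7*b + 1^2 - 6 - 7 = 6*b - 12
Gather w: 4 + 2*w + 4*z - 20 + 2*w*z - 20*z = w*(2*z + 2) - 16*z - 16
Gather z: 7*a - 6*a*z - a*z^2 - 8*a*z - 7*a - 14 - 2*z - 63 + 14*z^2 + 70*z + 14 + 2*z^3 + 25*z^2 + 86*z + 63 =2*z^3 + z^2*(39 - a) + z*(154 - 14*a)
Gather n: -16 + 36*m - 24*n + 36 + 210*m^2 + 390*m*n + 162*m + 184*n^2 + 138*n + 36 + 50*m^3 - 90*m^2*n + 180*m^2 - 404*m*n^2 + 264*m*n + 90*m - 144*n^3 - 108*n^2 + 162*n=50*m^3 + 390*m^2 + 288*m - 144*n^3 + n^2*(76 - 404*m) + n*(-90*m^2 + 654*m + 276) + 56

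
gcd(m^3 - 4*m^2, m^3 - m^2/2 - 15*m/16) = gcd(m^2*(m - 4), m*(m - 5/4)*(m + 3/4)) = m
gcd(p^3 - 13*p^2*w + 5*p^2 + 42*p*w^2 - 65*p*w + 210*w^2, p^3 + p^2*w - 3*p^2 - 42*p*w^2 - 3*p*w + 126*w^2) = p - 6*w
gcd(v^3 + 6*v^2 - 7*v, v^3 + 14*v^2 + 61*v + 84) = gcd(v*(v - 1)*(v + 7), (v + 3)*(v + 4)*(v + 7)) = v + 7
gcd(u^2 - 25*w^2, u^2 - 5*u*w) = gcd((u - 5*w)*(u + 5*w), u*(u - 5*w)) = u - 5*w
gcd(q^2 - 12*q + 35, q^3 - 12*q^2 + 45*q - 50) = q - 5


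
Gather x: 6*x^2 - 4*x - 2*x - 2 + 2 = 6*x^2 - 6*x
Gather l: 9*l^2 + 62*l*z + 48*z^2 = 9*l^2 + 62*l*z + 48*z^2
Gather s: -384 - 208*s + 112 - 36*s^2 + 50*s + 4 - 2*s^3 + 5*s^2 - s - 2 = -2*s^3 - 31*s^2 - 159*s - 270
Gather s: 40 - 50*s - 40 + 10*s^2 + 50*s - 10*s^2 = 0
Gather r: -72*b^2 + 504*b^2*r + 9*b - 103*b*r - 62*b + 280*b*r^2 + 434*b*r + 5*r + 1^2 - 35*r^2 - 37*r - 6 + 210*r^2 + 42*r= -72*b^2 - 53*b + r^2*(280*b + 175) + r*(504*b^2 + 331*b + 10) - 5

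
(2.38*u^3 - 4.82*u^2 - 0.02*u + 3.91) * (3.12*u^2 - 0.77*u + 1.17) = 7.4256*u^5 - 16.871*u^4 + 6.4336*u^3 + 6.5752*u^2 - 3.0341*u + 4.5747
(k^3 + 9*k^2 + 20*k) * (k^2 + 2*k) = k^5 + 11*k^4 + 38*k^3 + 40*k^2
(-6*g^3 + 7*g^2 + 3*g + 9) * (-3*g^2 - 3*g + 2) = 18*g^5 - 3*g^4 - 42*g^3 - 22*g^2 - 21*g + 18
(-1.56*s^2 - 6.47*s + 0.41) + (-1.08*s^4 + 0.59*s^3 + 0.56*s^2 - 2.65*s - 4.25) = -1.08*s^4 + 0.59*s^3 - 1.0*s^2 - 9.12*s - 3.84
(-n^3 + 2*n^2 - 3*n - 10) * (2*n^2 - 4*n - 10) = -2*n^5 + 8*n^4 - 4*n^3 - 28*n^2 + 70*n + 100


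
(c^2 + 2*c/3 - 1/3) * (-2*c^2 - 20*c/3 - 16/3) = -2*c^4 - 8*c^3 - 82*c^2/9 - 4*c/3 + 16/9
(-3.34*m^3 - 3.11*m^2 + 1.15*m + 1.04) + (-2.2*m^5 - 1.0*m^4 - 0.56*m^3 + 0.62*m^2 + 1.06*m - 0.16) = -2.2*m^5 - 1.0*m^4 - 3.9*m^3 - 2.49*m^2 + 2.21*m + 0.88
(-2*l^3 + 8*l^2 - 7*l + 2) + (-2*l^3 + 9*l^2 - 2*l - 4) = -4*l^3 + 17*l^2 - 9*l - 2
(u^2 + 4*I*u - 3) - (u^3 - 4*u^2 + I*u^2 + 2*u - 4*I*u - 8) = -u^3 + 5*u^2 - I*u^2 - 2*u + 8*I*u + 5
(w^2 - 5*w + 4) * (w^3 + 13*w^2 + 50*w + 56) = w^5 + 8*w^4 - 11*w^3 - 142*w^2 - 80*w + 224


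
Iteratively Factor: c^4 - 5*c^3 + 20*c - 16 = (c - 4)*(c^3 - c^2 - 4*c + 4) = (c - 4)*(c - 2)*(c^2 + c - 2) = (c - 4)*(c - 2)*(c - 1)*(c + 2)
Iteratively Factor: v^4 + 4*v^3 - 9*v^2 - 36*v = (v - 3)*(v^3 + 7*v^2 + 12*v) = v*(v - 3)*(v^2 + 7*v + 12) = v*(v - 3)*(v + 4)*(v + 3)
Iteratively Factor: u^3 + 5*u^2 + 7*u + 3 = (u + 1)*(u^2 + 4*u + 3) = (u + 1)*(u + 3)*(u + 1)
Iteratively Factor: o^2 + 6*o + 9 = (o + 3)*(o + 3)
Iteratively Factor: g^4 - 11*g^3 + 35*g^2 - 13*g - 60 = (g + 1)*(g^3 - 12*g^2 + 47*g - 60) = (g - 3)*(g + 1)*(g^2 - 9*g + 20) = (g - 5)*(g - 3)*(g + 1)*(g - 4)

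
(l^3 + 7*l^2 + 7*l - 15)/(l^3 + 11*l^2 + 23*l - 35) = (l + 3)/(l + 7)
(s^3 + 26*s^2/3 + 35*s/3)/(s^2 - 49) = s*(3*s + 5)/(3*(s - 7))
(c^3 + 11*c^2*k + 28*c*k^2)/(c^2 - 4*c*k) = (c^2 + 11*c*k + 28*k^2)/(c - 4*k)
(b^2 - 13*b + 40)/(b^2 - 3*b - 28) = (-b^2 + 13*b - 40)/(-b^2 + 3*b + 28)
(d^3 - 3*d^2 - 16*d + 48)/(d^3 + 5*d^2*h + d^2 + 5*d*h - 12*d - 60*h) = (d - 4)/(d + 5*h)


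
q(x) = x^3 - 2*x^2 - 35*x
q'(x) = 3*x^2 - 4*x - 35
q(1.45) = -51.91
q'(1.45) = -34.49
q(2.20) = -76.03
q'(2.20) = -29.28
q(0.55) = -19.69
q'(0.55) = -36.29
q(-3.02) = 59.92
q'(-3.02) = 4.44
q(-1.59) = 46.57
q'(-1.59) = -21.06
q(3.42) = -103.09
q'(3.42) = -13.59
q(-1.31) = 40.17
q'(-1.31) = -24.61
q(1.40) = -50.18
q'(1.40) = -34.72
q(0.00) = 0.00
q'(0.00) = -35.00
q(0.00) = 0.00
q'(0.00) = -35.00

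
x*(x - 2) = x^2 - 2*x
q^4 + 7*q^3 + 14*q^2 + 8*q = q*(q + 1)*(q + 2)*(q + 4)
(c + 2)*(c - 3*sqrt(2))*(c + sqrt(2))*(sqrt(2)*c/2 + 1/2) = sqrt(2)*c^4/2 - 3*c^3/2 + sqrt(2)*c^3 - 4*sqrt(2)*c^2 - 3*c^2 - 8*sqrt(2)*c - 3*c - 6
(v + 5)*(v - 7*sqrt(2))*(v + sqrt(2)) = v^3 - 6*sqrt(2)*v^2 + 5*v^2 - 30*sqrt(2)*v - 14*v - 70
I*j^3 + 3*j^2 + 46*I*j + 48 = (j - 8*I)*(j + 6*I)*(I*j + 1)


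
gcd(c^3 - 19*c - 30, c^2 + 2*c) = c + 2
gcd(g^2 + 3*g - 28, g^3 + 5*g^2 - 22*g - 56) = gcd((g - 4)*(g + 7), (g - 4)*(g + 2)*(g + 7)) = g^2 + 3*g - 28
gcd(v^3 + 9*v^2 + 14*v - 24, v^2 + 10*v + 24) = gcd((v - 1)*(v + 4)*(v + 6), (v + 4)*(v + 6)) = v^2 + 10*v + 24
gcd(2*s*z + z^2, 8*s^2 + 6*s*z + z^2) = 2*s + z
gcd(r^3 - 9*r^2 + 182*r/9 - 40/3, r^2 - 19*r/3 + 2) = r - 6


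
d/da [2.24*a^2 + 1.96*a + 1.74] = 4.48*a + 1.96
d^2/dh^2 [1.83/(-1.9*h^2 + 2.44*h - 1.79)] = (13.2126*h^2 - 16.96776*h - 1.83*(3.8*h - 2.44)*(7.6*h - 4.88) + 12.44766)/(1.9*h^2 - 2.44*h + 1.79)^3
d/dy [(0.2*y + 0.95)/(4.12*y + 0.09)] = (-16.05152*y - 0.35064)/(4.12*y + 0.09)^3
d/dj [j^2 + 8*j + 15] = 2*j + 8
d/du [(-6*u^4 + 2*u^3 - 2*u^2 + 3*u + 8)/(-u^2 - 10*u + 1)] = (12*u^5 + 178*u^4 - 64*u^3 + 29*u^2 + 12*u + 83)/(u^4 + 20*u^3 + 98*u^2 - 20*u + 1)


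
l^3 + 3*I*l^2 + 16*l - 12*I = (l - 2*I)*(l - I)*(l + 6*I)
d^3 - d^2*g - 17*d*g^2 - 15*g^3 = (d - 5*g)*(d + g)*(d + 3*g)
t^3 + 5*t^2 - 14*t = t*(t - 2)*(t + 7)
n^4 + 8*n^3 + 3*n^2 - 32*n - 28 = (n - 2)*(n + 1)*(n + 2)*(n + 7)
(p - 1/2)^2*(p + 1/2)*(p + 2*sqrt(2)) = p^4 - p^3/2 + 2*sqrt(2)*p^3 - sqrt(2)*p^2 - p^2/4 - sqrt(2)*p/2 + p/8 + sqrt(2)/4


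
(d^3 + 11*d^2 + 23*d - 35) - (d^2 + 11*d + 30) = d^3 + 10*d^2 + 12*d - 65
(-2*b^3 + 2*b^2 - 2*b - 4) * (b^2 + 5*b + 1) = -2*b^5 - 8*b^4 + 6*b^3 - 12*b^2 - 22*b - 4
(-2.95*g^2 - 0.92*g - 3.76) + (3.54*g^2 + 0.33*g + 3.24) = 0.59*g^2 - 0.59*g - 0.52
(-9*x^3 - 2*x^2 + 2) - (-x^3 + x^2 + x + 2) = -8*x^3 - 3*x^2 - x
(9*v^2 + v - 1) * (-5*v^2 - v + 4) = -45*v^4 - 14*v^3 + 40*v^2 + 5*v - 4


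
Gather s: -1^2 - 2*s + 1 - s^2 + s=-s^2 - s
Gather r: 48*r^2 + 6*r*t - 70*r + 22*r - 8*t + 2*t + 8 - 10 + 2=48*r^2 + r*(6*t - 48) - 6*t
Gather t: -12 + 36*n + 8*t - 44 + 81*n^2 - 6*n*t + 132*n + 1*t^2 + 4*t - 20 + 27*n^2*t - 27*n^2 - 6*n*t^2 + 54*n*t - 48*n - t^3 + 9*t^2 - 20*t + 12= 54*n^2 + 120*n - t^3 + t^2*(10 - 6*n) + t*(27*n^2 + 48*n - 8) - 64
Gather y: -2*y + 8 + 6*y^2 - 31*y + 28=6*y^2 - 33*y + 36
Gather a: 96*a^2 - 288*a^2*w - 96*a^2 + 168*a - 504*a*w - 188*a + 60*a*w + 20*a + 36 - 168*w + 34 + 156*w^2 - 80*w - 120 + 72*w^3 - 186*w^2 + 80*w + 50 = -288*a^2*w - 444*a*w + 72*w^3 - 30*w^2 - 168*w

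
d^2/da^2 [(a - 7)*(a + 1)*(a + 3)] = 6*a - 6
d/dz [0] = 0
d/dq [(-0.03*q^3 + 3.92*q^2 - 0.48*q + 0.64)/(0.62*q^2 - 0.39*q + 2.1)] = (-0.0186*q^4 + 0.0233999999999996*q^3 - 1.4202*q^2 + 15.6704*q - 0.7584)/(0.3844*q^4 - 0.4836*q^3 + 2.7561*q^2 - 1.638*q + 4.41)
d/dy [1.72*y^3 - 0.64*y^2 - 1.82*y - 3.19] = 5.16*y^2 - 1.28*y - 1.82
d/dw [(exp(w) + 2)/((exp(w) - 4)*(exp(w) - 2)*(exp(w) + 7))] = (-2*exp(3*w) - 7*exp(2*w) - 4*exp(w) + 124)*exp(w)/(exp(6*w) + 2*exp(5*w) - 67*exp(4*w) + 44*exp(3*w) + 1268*exp(2*w) - 3808*exp(w) + 3136)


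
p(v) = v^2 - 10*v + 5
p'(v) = 2*v - 10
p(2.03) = -11.18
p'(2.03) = -5.94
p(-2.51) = 36.40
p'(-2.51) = -15.02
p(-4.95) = 79.00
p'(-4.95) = -19.90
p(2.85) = -15.38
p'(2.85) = -4.30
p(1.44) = -7.33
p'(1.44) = -7.12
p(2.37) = -13.08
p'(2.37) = -5.26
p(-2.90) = 42.41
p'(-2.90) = -15.80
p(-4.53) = 70.82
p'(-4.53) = -19.06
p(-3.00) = 44.00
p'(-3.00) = -16.00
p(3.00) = -16.00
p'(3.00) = -4.00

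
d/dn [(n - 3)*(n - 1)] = 2*n - 4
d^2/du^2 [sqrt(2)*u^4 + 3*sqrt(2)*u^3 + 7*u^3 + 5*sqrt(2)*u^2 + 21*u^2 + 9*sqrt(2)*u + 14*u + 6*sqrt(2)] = 12*sqrt(2)*u^2 + 18*sqrt(2)*u + 42*u + 10*sqrt(2) + 42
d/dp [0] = 0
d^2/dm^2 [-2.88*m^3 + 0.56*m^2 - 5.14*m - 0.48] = 1.12 - 17.28*m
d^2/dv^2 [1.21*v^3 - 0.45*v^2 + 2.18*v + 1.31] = 7.26*v - 0.9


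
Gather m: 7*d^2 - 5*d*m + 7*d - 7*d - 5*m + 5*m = 7*d^2 - 5*d*m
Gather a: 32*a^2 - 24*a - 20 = 32*a^2 - 24*a - 20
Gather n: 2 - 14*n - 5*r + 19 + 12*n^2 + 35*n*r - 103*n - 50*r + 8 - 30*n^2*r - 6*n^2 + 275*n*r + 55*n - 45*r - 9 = n^2*(6 - 30*r) + n*(310*r - 62) - 100*r + 20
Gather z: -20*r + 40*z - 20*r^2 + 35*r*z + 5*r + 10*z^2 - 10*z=-20*r^2 - 15*r + 10*z^2 + z*(35*r + 30)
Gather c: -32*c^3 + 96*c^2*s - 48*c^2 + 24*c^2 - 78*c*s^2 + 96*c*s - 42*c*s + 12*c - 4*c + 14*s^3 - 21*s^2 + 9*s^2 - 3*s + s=-32*c^3 + c^2*(96*s - 24) + c*(-78*s^2 + 54*s + 8) + 14*s^3 - 12*s^2 - 2*s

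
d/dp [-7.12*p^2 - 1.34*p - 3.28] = -14.24*p - 1.34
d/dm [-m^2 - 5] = -2*m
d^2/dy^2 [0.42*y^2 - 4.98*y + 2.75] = 0.840000000000000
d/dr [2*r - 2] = 2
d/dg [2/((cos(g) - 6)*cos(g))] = 4*(cos(g) - 3)*sin(g)/((cos(g) - 6)^2*cos(g)^2)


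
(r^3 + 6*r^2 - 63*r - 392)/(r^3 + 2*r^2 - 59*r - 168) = (r + 7)/(r + 3)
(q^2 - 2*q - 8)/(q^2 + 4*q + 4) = (q - 4)/(q + 2)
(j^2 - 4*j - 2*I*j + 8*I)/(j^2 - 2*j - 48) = (-j^2 + 4*j + 2*I*j - 8*I)/(-j^2 + 2*j + 48)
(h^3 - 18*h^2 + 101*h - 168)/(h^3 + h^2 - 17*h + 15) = (h^2 - 15*h + 56)/(h^2 + 4*h - 5)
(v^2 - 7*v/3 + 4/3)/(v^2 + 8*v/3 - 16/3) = (v - 1)/(v + 4)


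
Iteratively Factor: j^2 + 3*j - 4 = (j + 4)*(j - 1)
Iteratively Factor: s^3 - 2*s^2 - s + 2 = (s + 1)*(s^2 - 3*s + 2) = (s - 1)*(s + 1)*(s - 2)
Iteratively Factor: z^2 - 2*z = (z)*(z - 2)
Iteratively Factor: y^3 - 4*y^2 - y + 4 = (y - 4)*(y^2 - 1) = (y - 4)*(y + 1)*(y - 1)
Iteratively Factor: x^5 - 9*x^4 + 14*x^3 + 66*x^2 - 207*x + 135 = (x - 1)*(x^4 - 8*x^3 + 6*x^2 + 72*x - 135) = (x - 3)*(x - 1)*(x^3 - 5*x^2 - 9*x + 45) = (x - 3)*(x - 1)*(x + 3)*(x^2 - 8*x + 15) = (x - 3)^2*(x - 1)*(x + 3)*(x - 5)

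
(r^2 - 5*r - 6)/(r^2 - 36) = (r + 1)/(r + 6)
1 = 1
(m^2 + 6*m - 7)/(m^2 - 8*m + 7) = (m + 7)/(m - 7)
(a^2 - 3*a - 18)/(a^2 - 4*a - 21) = (a - 6)/(a - 7)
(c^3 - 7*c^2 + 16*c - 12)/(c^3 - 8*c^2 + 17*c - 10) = (c^2 - 5*c + 6)/(c^2 - 6*c + 5)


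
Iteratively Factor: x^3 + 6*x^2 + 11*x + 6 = (x + 1)*(x^2 + 5*x + 6) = (x + 1)*(x + 2)*(x + 3)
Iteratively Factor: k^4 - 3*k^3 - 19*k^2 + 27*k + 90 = (k - 3)*(k^3 - 19*k - 30) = (k - 5)*(k - 3)*(k^2 + 5*k + 6) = (k - 5)*(k - 3)*(k + 3)*(k + 2)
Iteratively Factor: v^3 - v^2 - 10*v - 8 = (v + 2)*(v^2 - 3*v - 4) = (v + 1)*(v + 2)*(v - 4)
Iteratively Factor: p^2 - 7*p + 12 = (p - 3)*(p - 4)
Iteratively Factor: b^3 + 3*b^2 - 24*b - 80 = (b + 4)*(b^2 - b - 20) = (b - 5)*(b + 4)*(b + 4)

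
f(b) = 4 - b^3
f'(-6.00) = -108.00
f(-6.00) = 220.00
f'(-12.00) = -432.00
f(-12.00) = 1732.00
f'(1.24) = -4.61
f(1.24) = 2.09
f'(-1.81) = -9.83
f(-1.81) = 9.93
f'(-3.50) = -36.75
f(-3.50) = 46.88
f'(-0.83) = -2.07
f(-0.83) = 4.57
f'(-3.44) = -35.50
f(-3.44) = 44.71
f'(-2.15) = -13.87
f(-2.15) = 13.94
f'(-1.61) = -7.78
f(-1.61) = 8.17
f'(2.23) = -14.92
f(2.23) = -7.09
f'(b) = -3*b^2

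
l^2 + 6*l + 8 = (l + 2)*(l + 4)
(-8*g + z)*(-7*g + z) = 56*g^2 - 15*g*z + z^2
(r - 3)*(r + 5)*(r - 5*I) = r^3 + 2*r^2 - 5*I*r^2 - 15*r - 10*I*r + 75*I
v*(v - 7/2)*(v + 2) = v^3 - 3*v^2/2 - 7*v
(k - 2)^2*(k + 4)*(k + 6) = k^4 + 6*k^3 - 12*k^2 - 56*k + 96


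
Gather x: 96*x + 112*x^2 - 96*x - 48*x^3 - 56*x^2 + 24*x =-48*x^3 + 56*x^2 + 24*x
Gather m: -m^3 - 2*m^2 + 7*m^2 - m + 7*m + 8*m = -m^3 + 5*m^2 + 14*m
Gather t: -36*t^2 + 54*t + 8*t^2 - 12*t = -28*t^2 + 42*t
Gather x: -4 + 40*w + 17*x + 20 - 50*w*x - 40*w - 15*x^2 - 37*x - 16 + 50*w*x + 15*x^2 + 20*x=0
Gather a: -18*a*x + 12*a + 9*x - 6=a*(12 - 18*x) + 9*x - 6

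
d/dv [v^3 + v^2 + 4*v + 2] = 3*v^2 + 2*v + 4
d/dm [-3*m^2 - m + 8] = -6*m - 1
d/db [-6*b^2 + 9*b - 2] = 9 - 12*b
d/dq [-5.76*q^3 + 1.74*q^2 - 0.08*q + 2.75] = -17.28*q^2 + 3.48*q - 0.08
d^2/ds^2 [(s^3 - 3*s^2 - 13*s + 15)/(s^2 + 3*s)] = 10/s^3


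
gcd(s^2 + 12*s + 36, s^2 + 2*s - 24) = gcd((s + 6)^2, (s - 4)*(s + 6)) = s + 6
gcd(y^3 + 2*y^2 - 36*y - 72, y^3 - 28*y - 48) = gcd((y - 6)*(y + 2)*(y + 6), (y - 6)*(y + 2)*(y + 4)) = y^2 - 4*y - 12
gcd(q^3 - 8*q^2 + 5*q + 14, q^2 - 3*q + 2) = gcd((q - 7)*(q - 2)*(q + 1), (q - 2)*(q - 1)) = q - 2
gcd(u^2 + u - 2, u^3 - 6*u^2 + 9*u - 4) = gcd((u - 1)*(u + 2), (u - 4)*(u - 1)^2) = u - 1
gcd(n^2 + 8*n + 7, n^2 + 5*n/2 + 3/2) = n + 1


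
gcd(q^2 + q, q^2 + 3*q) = q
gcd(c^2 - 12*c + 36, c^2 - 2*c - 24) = c - 6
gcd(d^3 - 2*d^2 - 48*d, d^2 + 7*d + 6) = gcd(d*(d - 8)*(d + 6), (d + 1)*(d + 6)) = d + 6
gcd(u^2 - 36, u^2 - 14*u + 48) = u - 6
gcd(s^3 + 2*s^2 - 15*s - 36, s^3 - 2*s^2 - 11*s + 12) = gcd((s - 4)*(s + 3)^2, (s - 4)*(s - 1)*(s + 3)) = s^2 - s - 12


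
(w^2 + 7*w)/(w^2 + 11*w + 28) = w/(w + 4)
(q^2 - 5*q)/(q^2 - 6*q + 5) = q/(q - 1)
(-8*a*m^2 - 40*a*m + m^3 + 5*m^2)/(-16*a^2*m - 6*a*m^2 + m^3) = (m + 5)/(2*a + m)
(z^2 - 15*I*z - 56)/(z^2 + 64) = (z - 7*I)/(z + 8*I)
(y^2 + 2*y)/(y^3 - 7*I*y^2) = (y + 2)/(y*(y - 7*I))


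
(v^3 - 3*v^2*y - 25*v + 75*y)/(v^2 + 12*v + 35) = (v^2 - 3*v*y - 5*v + 15*y)/(v + 7)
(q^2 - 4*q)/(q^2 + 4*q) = (q - 4)/(q + 4)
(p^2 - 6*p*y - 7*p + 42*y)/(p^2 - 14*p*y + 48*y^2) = (7 - p)/(-p + 8*y)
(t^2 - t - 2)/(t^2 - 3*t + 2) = (t + 1)/(t - 1)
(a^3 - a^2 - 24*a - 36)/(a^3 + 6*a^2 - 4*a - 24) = (a^2 - 3*a - 18)/(a^2 + 4*a - 12)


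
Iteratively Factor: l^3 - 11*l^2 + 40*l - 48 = (l - 4)*(l^2 - 7*l + 12) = (l - 4)^2*(l - 3)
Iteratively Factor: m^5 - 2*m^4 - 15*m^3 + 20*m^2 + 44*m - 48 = (m + 2)*(m^4 - 4*m^3 - 7*m^2 + 34*m - 24) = (m - 2)*(m + 2)*(m^3 - 2*m^2 - 11*m + 12) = (m - 2)*(m - 1)*(m + 2)*(m^2 - m - 12) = (m - 2)*(m - 1)*(m + 2)*(m + 3)*(m - 4)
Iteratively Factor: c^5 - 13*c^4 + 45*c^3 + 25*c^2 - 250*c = (c)*(c^4 - 13*c^3 + 45*c^2 + 25*c - 250) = c*(c - 5)*(c^3 - 8*c^2 + 5*c + 50) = c*(c - 5)^2*(c^2 - 3*c - 10) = c*(c - 5)^2*(c + 2)*(c - 5)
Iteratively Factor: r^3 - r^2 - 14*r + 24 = (r + 4)*(r^2 - 5*r + 6) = (r - 2)*(r + 4)*(r - 3)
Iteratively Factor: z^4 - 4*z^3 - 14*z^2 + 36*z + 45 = (z + 3)*(z^3 - 7*z^2 + 7*z + 15) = (z + 1)*(z + 3)*(z^2 - 8*z + 15) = (z - 3)*(z + 1)*(z + 3)*(z - 5)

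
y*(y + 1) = y^2 + y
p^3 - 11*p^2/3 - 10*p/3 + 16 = (p - 3)*(p - 8/3)*(p + 2)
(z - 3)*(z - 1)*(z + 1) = z^3 - 3*z^2 - z + 3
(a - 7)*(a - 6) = a^2 - 13*a + 42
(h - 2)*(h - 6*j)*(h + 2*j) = h^3 - 4*h^2*j - 2*h^2 - 12*h*j^2 + 8*h*j + 24*j^2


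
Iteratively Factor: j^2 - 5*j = (j - 5)*(j)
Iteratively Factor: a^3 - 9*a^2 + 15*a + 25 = (a - 5)*(a^2 - 4*a - 5) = (a - 5)^2*(a + 1)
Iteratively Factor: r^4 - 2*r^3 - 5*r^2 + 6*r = (r + 2)*(r^3 - 4*r^2 + 3*r) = (r - 1)*(r + 2)*(r^2 - 3*r) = r*(r - 1)*(r + 2)*(r - 3)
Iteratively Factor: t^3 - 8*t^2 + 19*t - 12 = (t - 1)*(t^2 - 7*t + 12) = (t - 4)*(t - 1)*(t - 3)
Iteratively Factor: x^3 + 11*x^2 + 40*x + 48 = (x + 3)*(x^2 + 8*x + 16) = (x + 3)*(x + 4)*(x + 4)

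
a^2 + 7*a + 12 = (a + 3)*(a + 4)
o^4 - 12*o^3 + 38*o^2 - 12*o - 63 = (o - 7)*(o - 3)^2*(o + 1)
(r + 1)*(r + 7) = r^2 + 8*r + 7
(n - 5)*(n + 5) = n^2 - 25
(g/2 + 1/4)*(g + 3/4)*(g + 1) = g^3/2 + 9*g^2/8 + 13*g/16 + 3/16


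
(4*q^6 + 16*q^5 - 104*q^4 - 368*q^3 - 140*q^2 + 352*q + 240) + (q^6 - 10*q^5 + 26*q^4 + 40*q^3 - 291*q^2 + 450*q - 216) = 5*q^6 + 6*q^5 - 78*q^4 - 328*q^3 - 431*q^2 + 802*q + 24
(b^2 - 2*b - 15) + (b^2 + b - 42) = 2*b^2 - b - 57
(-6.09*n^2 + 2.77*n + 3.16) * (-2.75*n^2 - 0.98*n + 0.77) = 16.7475*n^4 - 1.6493*n^3 - 16.0939*n^2 - 0.9639*n + 2.4332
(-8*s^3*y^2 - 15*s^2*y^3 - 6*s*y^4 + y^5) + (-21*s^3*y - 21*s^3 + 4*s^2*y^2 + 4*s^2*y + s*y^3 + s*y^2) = -8*s^3*y^2 - 21*s^3*y - 21*s^3 - 15*s^2*y^3 + 4*s^2*y^2 + 4*s^2*y - 6*s*y^4 + s*y^3 + s*y^2 + y^5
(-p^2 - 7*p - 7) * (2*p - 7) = -2*p^3 - 7*p^2 + 35*p + 49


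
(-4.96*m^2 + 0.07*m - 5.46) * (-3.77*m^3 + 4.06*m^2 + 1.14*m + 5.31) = 18.6992*m^5 - 20.4015*m^4 + 15.214*m^3 - 48.4254*m^2 - 5.8527*m - 28.9926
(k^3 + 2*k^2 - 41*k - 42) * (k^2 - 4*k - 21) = k^5 - 2*k^4 - 70*k^3 + 80*k^2 + 1029*k + 882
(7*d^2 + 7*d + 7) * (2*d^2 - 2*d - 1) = 14*d^4 - 7*d^2 - 21*d - 7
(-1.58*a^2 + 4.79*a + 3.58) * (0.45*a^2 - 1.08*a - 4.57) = -0.711*a^4 + 3.8619*a^3 + 3.6584*a^2 - 25.7567*a - 16.3606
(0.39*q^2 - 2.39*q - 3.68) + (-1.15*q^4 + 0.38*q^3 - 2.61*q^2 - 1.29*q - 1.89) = -1.15*q^4 + 0.38*q^3 - 2.22*q^2 - 3.68*q - 5.57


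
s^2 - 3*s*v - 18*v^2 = (s - 6*v)*(s + 3*v)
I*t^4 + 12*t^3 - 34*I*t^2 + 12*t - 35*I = (t - 7*I)*(t - 5*I)*(t + I)*(I*t + 1)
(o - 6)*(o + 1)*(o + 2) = o^3 - 3*o^2 - 16*o - 12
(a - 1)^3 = a^3 - 3*a^2 + 3*a - 1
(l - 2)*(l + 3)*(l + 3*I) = l^3 + l^2 + 3*I*l^2 - 6*l + 3*I*l - 18*I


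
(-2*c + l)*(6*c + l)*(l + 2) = -12*c^2*l - 24*c^2 + 4*c*l^2 + 8*c*l + l^3 + 2*l^2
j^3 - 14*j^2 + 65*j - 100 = (j - 5)^2*(j - 4)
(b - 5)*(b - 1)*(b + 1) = b^3 - 5*b^2 - b + 5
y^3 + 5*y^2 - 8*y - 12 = (y - 2)*(y + 1)*(y + 6)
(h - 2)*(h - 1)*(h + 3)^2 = h^4 + 3*h^3 - 7*h^2 - 15*h + 18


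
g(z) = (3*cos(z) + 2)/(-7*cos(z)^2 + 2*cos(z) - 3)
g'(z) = (-14*sin(z)*cos(z) + 2*sin(z))*(3*cos(z) + 2)/(-7*cos(z)^2 + 2*cos(z) - 3)^2 - 3*sin(z)/(-7*cos(z)^2 + 2*cos(z) - 3) = (-21*cos(z)^2 - 28*cos(z) + 13)*sin(z)/(7*sin(z)^2 + 2*cos(z) - 10)^2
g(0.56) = -0.72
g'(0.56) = -0.34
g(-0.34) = -0.66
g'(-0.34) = 0.20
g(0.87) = -0.85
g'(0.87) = -0.49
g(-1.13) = -0.96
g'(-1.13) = 0.21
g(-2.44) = 0.03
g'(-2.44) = -0.19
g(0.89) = -0.86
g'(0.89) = -0.49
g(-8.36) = -0.10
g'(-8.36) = -0.60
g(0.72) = -0.78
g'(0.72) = -0.44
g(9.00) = 0.07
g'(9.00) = 0.08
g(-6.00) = -0.65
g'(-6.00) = -0.16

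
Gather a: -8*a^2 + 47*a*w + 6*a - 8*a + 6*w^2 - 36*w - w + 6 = -8*a^2 + a*(47*w - 2) + 6*w^2 - 37*w + 6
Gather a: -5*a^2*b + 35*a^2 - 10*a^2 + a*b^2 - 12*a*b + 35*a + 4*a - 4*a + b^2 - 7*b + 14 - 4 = a^2*(25 - 5*b) + a*(b^2 - 12*b + 35) + b^2 - 7*b + 10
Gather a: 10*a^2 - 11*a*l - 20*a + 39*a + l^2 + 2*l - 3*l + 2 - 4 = 10*a^2 + a*(19 - 11*l) + l^2 - l - 2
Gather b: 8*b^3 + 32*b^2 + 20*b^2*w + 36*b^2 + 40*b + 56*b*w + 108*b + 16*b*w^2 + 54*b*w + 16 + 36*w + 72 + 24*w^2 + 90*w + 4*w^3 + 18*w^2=8*b^3 + b^2*(20*w + 68) + b*(16*w^2 + 110*w + 148) + 4*w^3 + 42*w^2 + 126*w + 88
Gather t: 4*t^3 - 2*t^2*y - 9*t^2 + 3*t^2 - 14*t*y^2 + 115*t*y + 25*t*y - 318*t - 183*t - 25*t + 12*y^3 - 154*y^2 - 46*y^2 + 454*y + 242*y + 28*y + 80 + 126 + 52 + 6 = 4*t^3 + t^2*(-2*y - 6) + t*(-14*y^2 + 140*y - 526) + 12*y^3 - 200*y^2 + 724*y + 264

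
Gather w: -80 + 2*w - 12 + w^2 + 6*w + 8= w^2 + 8*w - 84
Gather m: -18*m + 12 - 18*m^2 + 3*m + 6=-18*m^2 - 15*m + 18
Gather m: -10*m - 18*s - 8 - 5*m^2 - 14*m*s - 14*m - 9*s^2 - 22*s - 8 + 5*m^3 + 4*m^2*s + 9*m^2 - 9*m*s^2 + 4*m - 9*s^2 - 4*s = 5*m^3 + m^2*(4*s + 4) + m*(-9*s^2 - 14*s - 20) - 18*s^2 - 44*s - 16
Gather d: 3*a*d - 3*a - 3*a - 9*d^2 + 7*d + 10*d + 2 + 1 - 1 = -6*a - 9*d^2 + d*(3*a + 17) + 2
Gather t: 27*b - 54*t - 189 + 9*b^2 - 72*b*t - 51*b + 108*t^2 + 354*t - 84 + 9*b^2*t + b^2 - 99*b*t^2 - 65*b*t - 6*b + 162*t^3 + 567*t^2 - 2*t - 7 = 10*b^2 - 30*b + 162*t^3 + t^2*(675 - 99*b) + t*(9*b^2 - 137*b + 298) - 280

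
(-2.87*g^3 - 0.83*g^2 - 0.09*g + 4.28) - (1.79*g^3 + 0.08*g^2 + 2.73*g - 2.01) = -4.66*g^3 - 0.91*g^2 - 2.82*g + 6.29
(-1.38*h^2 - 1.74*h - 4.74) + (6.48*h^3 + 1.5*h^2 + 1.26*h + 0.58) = 6.48*h^3 + 0.12*h^2 - 0.48*h - 4.16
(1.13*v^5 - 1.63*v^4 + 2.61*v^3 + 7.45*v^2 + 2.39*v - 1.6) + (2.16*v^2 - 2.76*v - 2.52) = 1.13*v^5 - 1.63*v^4 + 2.61*v^3 + 9.61*v^2 - 0.37*v - 4.12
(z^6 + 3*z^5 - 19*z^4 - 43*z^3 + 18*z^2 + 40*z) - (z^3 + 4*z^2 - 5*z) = z^6 + 3*z^5 - 19*z^4 - 44*z^3 + 14*z^2 + 45*z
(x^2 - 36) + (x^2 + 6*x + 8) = 2*x^2 + 6*x - 28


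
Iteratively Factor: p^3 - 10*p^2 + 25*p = (p)*(p^2 - 10*p + 25) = p*(p - 5)*(p - 5)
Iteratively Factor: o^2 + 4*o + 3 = (o + 3)*(o + 1)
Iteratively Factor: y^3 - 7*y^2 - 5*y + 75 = (y - 5)*(y^2 - 2*y - 15) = (y - 5)^2*(y + 3)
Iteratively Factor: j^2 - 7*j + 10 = (j - 2)*(j - 5)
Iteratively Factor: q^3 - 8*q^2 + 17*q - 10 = (q - 1)*(q^2 - 7*q + 10) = (q - 5)*(q - 1)*(q - 2)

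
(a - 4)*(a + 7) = a^2 + 3*a - 28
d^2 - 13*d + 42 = (d - 7)*(d - 6)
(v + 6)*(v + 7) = v^2 + 13*v + 42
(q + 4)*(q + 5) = q^2 + 9*q + 20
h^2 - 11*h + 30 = (h - 6)*(h - 5)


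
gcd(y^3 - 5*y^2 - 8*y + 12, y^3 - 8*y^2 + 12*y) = y - 6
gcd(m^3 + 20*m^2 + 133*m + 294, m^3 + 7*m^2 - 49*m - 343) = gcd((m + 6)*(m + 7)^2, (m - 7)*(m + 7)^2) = m^2 + 14*m + 49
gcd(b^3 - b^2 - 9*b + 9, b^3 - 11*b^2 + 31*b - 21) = b^2 - 4*b + 3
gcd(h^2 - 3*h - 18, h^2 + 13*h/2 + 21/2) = h + 3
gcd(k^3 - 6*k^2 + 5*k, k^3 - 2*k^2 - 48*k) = k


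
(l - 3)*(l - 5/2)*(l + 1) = l^3 - 9*l^2/2 + 2*l + 15/2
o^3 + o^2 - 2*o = o*(o - 1)*(o + 2)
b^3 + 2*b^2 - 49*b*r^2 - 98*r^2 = (b + 2)*(b - 7*r)*(b + 7*r)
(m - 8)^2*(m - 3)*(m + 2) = m^4 - 17*m^3 + 74*m^2 + 32*m - 384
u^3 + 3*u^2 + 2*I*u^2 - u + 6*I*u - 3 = (u + 3)*(u + I)^2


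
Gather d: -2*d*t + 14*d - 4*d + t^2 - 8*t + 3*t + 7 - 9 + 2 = d*(10 - 2*t) + t^2 - 5*t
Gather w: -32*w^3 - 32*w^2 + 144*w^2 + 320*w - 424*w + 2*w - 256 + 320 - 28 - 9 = -32*w^3 + 112*w^2 - 102*w + 27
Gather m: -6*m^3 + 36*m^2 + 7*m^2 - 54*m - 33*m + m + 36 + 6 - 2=-6*m^3 + 43*m^2 - 86*m + 40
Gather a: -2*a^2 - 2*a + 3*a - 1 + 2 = -2*a^2 + a + 1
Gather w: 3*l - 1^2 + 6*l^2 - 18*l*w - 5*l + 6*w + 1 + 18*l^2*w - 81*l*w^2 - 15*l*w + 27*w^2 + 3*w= 6*l^2 - 2*l + w^2*(27 - 81*l) + w*(18*l^2 - 33*l + 9)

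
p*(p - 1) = p^2 - p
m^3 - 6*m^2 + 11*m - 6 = (m - 3)*(m - 2)*(m - 1)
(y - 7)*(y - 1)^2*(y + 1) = y^4 - 8*y^3 + 6*y^2 + 8*y - 7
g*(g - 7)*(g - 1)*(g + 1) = g^4 - 7*g^3 - g^2 + 7*g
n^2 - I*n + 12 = (n - 4*I)*(n + 3*I)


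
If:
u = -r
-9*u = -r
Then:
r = 0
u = 0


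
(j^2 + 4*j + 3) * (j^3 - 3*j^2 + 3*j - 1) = j^5 + j^4 - 6*j^3 + 2*j^2 + 5*j - 3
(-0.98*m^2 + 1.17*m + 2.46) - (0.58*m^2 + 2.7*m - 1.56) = -1.56*m^2 - 1.53*m + 4.02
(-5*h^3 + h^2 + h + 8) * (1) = -5*h^3 + h^2 + h + 8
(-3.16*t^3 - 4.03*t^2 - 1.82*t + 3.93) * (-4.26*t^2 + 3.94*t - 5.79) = 13.4616*t^5 + 4.7174*t^4 + 10.1714*t^3 - 0.578900000000001*t^2 + 26.022*t - 22.7547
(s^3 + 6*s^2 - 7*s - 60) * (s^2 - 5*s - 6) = s^5 + s^4 - 43*s^3 - 61*s^2 + 342*s + 360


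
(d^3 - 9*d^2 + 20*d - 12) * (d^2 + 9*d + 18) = d^5 - 43*d^3 + 6*d^2 + 252*d - 216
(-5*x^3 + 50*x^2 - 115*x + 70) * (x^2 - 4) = -5*x^5 + 50*x^4 - 95*x^3 - 130*x^2 + 460*x - 280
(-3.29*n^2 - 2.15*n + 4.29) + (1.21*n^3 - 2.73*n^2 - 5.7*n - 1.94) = 1.21*n^3 - 6.02*n^2 - 7.85*n + 2.35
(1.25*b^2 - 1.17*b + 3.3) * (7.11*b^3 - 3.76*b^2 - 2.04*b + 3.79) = 8.8875*b^5 - 13.0187*b^4 + 25.3122*b^3 - 5.2837*b^2 - 11.1663*b + 12.507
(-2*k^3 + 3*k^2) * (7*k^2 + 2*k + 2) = -14*k^5 + 17*k^4 + 2*k^3 + 6*k^2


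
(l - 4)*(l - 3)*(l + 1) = l^3 - 6*l^2 + 5*l + 12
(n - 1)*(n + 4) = n^2 + 3*n - 4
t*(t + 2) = t^2 + 2*t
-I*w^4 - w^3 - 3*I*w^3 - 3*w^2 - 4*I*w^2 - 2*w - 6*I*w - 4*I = (w + 2)*(w - 2*I)*(w + I)*(-I*w - I)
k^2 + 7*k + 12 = (k + 3)*(k + 4)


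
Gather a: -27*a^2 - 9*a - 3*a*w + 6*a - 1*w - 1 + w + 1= -27*a^2 + a*(-3*w - 3)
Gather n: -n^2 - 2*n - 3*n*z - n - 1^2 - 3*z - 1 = -n^2 + n*(-3*z - 3) - 3*z - 2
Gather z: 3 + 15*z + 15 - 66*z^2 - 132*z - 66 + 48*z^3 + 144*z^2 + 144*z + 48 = 48*z^3 + 78*z^2 + 27*z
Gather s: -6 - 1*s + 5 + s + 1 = 0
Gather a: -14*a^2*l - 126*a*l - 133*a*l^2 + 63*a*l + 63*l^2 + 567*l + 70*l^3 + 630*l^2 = -14*a^2*l + a*(-133*l^2 - 63*l) + 70*l^3 + 693*l^2 + 567*l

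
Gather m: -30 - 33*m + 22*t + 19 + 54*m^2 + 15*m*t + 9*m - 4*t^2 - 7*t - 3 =54*m^2 + m*(15*t - 24) - 4*t^2 + 15*t - 14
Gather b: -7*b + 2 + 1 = 3 - 7*b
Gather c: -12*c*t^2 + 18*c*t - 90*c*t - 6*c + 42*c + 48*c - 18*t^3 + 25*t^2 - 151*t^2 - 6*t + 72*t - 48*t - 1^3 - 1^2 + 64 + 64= c*(-12*t^2 - 72*t + 84) - 18*t^3 - 126*t^2 + 18*t + 126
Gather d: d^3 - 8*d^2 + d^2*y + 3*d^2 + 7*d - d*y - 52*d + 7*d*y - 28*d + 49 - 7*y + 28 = d^3 + d^2*(y - 5) + d*(6*y - 73) - 7*y + 77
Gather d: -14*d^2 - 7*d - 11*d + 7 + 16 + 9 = -14*d^2 - 18*d + 32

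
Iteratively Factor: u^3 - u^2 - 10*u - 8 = (u + 2)*(u^2 - 3*u - 4) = (u + 1)*(u + 2)*(u - 4)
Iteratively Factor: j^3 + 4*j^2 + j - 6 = (j - 1)*(j^2 + 5*j + 6) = (j - 1)*(j + 2)*(j + 3)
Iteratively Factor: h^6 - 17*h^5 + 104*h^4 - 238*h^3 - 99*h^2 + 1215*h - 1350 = (h - 3)*(h^5 - 14*h^4 + 62*h^3 - 52*h^2 - 255*h + 450) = (h - 5)*(h - 3)*(h^4 - 9*h^3 + 17*h^2 + 33*h - 90) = (h - 5)*(h - 3)^2*(h^3 - 6*h^2 - h + 30) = (h - 5)^2*(h - 3)^2*(h^2 - h - 6) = (h - 5)^2*(h - 3)^3*(h + 2)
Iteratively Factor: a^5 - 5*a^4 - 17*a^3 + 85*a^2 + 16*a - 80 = (a - 5)*(a^4 - 17*a^2 + 16) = (a - 5)*(a - 1)*(a^3 + a^2 - 16*a - 16) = (a - 5)*(a - 1)*(a + 4)*(a^2 - 3*a - 4) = (a - 5)*(a - 4)*(a - 1)*(a + 4)*(a + 1)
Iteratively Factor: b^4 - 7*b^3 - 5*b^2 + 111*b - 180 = (b + 4)*(b^3 - 11*b^2 + 39*b - 45) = (b - 5)*(b + 4)*(b^2 - 6*b + 9) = (b - 5)*(b - 3)*(b + 4)*(b - 3)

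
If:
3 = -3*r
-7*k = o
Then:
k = -o/7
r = -1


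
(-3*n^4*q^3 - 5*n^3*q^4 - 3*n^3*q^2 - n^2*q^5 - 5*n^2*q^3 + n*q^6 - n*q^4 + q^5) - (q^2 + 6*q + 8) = -3*n^4*q^3 - 5*n^3*q^4 - 3*n^3*q^2 - n^2*q^5 - 5*n^2*q^3 + n*q^6 - n*q^4 + q^5 - q^2 - 6*q - 8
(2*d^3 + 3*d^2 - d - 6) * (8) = 16*d^3 + 24*d^2 - 8*d - 48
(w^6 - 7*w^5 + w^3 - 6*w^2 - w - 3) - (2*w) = w^6 - 7*w^5 + w^3 - 6*w^2 - 3*w - 3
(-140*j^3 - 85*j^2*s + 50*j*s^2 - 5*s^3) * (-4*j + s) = 560*j^4 + 200*j^3*s - 285*j^2*s^2 + 70*j*s^3 - 5*s^4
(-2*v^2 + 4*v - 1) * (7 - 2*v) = 4*v^3 - 22*v^2 + 30*v - 7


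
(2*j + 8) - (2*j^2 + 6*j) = -2*j^2 - 4*j + 8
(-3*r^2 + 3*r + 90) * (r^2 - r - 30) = -3*r^4 + 6*r^3 + 177*r^2 - 180*r - 2700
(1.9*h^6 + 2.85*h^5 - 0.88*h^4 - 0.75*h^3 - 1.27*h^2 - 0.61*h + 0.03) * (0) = 0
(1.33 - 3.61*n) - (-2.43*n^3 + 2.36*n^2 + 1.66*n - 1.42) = 2.43*n^3 - 2.36*n^2 - 5.27*n + 2.75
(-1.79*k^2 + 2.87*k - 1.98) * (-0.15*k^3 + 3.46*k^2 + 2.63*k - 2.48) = 0.2685*k^5 - 6.6239*k^4 + 5.5195*k^3 + 5.1365*k^2 - 12.325*k + 4.9104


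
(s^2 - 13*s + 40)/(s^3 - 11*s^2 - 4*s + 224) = (s - 5)/(s^2 - 3*s - 28)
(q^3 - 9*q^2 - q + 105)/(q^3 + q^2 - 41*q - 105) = (q - 5)/(q + 5)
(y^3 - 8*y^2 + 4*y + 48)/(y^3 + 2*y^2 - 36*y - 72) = (y - 4)/(y + 6)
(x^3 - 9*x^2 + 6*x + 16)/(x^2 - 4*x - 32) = (x^2 - x - 2)/(x + 4)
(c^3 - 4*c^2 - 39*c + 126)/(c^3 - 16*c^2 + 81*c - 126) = (c + 6)/(c - 6)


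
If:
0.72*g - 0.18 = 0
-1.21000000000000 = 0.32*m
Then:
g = 0.25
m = -3.78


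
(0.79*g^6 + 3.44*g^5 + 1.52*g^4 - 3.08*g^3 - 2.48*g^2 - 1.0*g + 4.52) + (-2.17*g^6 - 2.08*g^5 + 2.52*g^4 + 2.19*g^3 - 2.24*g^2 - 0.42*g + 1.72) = -1.38*g^6 + 1.36*g^5 + 4.04*g^4 - 0.89*g^3 - 4.72*g^2 - 1.42*g + 6.24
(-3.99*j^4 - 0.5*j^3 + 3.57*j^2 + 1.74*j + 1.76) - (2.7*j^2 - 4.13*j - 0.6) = -3.99*j^4 - 0.5*j^3 + 0.87*j^2 + 5.87*j + 2.36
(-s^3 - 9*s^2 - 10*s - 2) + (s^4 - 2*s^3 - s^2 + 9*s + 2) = s^4 - 3*s^3 - 10*s^2 - s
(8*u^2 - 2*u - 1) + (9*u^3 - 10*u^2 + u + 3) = 9*u^3 - 2*u^2 - u + 2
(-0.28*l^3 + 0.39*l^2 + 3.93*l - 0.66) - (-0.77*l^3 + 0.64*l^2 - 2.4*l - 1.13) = 0.49*l^3 - 0.25*l^2 + 6.33*l + 0.47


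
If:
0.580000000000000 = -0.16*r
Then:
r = -3.62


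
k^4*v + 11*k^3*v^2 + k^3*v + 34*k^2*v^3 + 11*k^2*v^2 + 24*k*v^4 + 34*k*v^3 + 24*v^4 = (k + v)*(k + 4*v)*(k + 6*v)*(k*v + v)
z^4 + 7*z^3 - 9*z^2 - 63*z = z*(z - 3)*(z + 3)*(z + 7)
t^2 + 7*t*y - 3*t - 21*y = (t - 3)*(t + 7*y)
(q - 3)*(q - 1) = q^2 - 4*q + 3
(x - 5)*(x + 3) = x^2 - 2*x - 15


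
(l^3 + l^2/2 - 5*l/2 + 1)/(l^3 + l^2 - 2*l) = (l - 1/2)/l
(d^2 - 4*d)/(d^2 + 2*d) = (d - 4)/(d + 2)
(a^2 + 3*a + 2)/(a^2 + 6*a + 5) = (a + 2)/(a + 5)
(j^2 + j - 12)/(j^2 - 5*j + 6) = (j + 4)/(j - 2)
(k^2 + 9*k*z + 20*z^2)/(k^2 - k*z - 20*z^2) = (-k - 5*z)/(-k + 5*z)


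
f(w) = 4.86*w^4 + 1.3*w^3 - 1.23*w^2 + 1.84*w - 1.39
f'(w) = 19.44*w^3 + 3.9*w^2 - 2.46*w + 1.84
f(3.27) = 592.61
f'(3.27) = 715.23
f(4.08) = 1420.65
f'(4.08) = 1377.04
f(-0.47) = -2.42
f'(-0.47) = 1.84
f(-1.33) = 6.14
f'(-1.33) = -33.72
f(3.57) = 838.07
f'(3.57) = 927.27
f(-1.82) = 36.67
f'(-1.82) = -97.96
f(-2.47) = 147.87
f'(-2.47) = -261.24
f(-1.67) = 23.85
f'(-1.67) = -73.72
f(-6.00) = 5961.05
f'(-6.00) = -4042.04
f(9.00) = 32749.70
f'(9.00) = 14467.36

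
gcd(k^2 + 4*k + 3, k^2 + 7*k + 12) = k + 3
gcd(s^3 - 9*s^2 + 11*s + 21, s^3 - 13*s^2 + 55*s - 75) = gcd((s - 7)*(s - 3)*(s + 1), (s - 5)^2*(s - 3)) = s - 3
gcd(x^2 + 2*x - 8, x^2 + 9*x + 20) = x + 4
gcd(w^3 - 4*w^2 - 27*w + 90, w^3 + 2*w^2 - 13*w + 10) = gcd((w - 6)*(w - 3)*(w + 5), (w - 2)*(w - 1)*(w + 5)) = w + 5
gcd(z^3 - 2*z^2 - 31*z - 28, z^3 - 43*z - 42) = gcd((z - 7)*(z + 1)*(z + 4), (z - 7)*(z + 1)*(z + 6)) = z^2 - 6*z - 7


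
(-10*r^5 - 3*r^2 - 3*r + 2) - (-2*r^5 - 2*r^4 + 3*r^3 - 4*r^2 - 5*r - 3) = -8*r^5 + 2*r^4 - 3*r^3 + r^2 + 2*r + 5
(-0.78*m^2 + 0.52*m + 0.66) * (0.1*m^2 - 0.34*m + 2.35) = -0.078*m^4 + 0.3172*m^3 - 1.9438*m^2 + 0.9976*m + 1.551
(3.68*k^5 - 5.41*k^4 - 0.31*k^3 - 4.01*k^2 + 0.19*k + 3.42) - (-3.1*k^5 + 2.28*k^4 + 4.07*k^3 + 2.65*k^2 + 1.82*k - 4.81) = 6.78*k^5 - 7.69*k^4 - 4.38*k^3 - 6.66*k^2 - 1.63*k + 8.23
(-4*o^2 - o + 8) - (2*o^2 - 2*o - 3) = -6*o^2 + o + 11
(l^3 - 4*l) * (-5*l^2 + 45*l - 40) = -5*l^5 + 45*l^4 - 20*l^3 - 180*l^2 + 160*l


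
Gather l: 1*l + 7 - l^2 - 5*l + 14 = -l^2 - 4*l + 21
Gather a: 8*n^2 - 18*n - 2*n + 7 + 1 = 8*n^2 - 20*n + 8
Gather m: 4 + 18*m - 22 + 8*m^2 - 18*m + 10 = 8*m^2 - 8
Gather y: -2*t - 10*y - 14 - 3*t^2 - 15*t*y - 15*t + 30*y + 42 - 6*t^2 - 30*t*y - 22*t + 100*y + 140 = -9*t^2 - 39*t + y*(120 - 45*t) + 168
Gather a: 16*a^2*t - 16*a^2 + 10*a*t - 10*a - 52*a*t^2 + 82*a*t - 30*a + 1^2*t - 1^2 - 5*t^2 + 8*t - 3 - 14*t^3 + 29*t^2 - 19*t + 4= a^2*(16*t - 16) + a*(-52*t^2 + 92*t - 40) - 14*t^3 + 24*t^2 - 10*t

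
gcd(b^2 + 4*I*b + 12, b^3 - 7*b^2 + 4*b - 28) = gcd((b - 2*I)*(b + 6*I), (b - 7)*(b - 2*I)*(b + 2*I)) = b - 2*I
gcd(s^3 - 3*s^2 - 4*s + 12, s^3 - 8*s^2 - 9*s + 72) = s - 3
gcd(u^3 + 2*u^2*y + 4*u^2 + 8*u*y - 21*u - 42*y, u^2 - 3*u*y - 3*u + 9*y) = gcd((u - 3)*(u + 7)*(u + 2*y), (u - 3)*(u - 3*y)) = u - 3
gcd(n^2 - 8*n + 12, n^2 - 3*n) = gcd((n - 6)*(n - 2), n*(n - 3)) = 1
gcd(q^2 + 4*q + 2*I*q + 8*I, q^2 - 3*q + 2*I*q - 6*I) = q + 2*I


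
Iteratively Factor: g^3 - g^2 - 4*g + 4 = (g - 1)*(g^2 - 4) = (g - 2)*(g - 1)*(g + 2)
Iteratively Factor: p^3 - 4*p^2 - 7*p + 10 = (p + 2)*(p^2 - 6*p + 5) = (p - 1)*(p + 2)*(p - 5)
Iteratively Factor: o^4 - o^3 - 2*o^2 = (o - 2)*(o^3 + o^2) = o*(o - 2)*(o^2 + o) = o*(o - 2)*(o + 1)*(o)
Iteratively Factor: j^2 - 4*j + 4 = (j - 2)*(j - 2)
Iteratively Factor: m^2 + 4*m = (m + 4)*(m)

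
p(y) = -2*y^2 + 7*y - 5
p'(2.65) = -3.60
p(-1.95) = -26.26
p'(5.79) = -16.16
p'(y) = 7 - 4*y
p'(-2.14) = 15.56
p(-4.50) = -77.00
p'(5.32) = -14.28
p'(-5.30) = 28.20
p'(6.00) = -17.00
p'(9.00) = -29.00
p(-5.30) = -98.28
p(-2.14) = -29.14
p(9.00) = -104.00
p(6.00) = -35.00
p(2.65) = -0.50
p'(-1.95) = 14.80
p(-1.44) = -19.23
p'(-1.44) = 12.76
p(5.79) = -31.52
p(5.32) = -24.36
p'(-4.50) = 25.00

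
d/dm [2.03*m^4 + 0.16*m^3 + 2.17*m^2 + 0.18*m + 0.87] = 8.12*m^3 + 0.48*m^2 + 4.34*m + 0.18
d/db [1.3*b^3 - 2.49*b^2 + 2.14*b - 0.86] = 3.9*b^2 - 4.98*b + 2.14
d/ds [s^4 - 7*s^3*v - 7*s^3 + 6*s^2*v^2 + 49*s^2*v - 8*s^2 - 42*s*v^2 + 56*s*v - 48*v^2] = 4*s^3 - 21*s^2*v - 21*s^2 + 12*s*v^2 + 98*s*v - 16*s - 42*v^2 + 56*v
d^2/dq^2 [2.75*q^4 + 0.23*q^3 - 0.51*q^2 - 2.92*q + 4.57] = 33.0*q^2 + 1.38*q - 1.02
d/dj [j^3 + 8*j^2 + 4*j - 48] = 3*j^2 + 16*j + 4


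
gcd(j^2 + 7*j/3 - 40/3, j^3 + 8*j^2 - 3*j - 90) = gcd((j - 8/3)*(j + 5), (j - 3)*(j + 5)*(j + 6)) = j + 5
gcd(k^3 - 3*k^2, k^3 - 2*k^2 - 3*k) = k^2 - 3*k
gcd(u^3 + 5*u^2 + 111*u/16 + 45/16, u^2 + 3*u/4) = u + 3/4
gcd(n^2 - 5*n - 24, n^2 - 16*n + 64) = n - 8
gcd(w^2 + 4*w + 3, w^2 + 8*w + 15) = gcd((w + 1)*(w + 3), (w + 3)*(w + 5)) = w + 3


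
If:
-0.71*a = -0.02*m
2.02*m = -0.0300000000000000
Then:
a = -0.00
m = -0.01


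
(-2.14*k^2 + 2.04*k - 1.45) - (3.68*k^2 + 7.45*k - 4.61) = -5.82*k^2 - 5.41*k + 3.16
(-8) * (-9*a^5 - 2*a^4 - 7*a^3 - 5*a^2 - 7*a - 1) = 72*a^5 + 16*a^4 + 56*a^3 + 40*a^2 + 56*a + 8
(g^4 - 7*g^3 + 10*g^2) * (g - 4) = g^5 - 11*g^4 + 38*g^3 - 40*g^2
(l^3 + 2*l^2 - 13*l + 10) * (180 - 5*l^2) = -5*l^5 - 10*l^4 + 245*l^3 + 310*l^2 - 2340*l + 1800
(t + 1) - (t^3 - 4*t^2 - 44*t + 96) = -t^3 + 4*t^2 + 45*t - 95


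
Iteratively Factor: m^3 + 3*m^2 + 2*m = (m + 2)*(m^2 + m) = m*(m + 2)*(m + 1)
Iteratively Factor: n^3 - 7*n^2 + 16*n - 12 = (n - 2)*(n^2 - 5*n + 6) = (n - 3)*(n - 2)*(n - 2)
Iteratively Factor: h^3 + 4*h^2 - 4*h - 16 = (h + 4)*(h^2 - 4) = (h + 2)*(h + 4)*(h - 2)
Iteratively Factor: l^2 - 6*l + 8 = (l - 2)*(l - 4)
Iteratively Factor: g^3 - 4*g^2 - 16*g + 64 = (g - 4)*(g^2 - 16) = (g - 4)^2*(g + 4)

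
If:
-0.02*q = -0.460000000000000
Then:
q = 23.00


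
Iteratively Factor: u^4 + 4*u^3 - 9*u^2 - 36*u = (u + 4)*(u^3 - 9*u) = (u + 3)*(u + 4)*(u^2 - 3*u) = (u - 3)*(u + 3)*(u + 4)*(u)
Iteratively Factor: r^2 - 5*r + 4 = (r - 1)*(r - 4)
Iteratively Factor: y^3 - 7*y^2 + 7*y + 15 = (y - 3)*(y^2 - 4*y - 5) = (y - 5)*(y - 3)*(y + 1)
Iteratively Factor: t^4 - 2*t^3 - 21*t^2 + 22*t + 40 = (t + 1)*(t^3 - 3*t^2 - 18*t + 40) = (t + 1)*(t + 4)*(t^2 - 7*t + 10) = (t - 5)*(t + 1)*(t + 4)*(t - 2)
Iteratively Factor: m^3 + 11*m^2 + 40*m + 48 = (m + 3)*(m^2 + 8*m + 16) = (m + 3)*(m + 4)*(m + 4)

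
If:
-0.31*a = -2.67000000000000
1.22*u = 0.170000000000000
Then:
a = 8.61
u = 0.14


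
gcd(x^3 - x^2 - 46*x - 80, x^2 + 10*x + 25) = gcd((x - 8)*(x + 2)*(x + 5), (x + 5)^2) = x + 5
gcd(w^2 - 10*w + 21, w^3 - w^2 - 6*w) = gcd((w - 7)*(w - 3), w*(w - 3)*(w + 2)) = w - 3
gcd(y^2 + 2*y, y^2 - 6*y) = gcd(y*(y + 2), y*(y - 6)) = y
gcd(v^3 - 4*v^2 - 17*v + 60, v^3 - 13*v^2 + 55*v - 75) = v^2 - 8*v + 15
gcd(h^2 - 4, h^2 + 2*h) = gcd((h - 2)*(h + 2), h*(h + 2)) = h + 2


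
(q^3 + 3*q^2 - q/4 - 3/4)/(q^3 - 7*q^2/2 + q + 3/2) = (2*q^2 + 5*q - 3)/(2*(q^2 - 4*q + 3))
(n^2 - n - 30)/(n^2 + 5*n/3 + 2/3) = 3*(n^2 - n - 30)/(3*n^2 + 5*n + 2)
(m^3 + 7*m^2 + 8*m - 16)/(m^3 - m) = (m^2 + 8*m + 16)/(m*(m + 1))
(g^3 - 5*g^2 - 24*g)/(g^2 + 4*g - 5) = g*(g^2 - 5*g - 24)/(g^2 + 4*g - 5)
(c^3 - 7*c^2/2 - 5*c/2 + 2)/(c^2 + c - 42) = (c^3 - 7*c^2/2 - 5*c/2 + 2)/(c^2 + c - 42)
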